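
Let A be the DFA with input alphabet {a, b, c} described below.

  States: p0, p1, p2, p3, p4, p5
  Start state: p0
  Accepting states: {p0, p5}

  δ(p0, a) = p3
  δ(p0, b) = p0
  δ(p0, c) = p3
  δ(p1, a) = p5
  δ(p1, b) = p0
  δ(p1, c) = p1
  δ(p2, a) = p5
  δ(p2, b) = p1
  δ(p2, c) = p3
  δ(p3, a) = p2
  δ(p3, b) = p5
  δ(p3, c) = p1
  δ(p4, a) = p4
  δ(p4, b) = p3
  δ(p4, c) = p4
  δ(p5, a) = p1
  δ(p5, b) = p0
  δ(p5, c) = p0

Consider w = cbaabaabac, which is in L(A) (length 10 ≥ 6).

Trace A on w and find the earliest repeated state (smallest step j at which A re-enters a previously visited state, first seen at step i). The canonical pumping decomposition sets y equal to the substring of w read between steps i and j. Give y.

aa

Run of A on w = c b a a b a a b a c:
  step 0: p0  (start)
  step 1: p3  (read c: p0→p3)
  step 2: p5  (read b: p3→p5)
  step 3: p1  (read a: p5→p1)
  step 4: p5  (read a: p1→p5)   ← first repeat (p5 seen earlier)
  step 5: p0  (read b: p5→p0)
  step 6: p3  (read a: p0→p3)
  step 7: p2  (read a: p3→p2)
  step 8: p1  (read b: p2→p1)
  step 9: p5  (read a: p1→p5)
  step 10: p0  (read c: p5→p0)

So i = 2, j = 4, giving x = w[0:2] = cb, y = w[2:4] = aa, z = w[4:10] = baabac.
Check: |xy| = 4 ≤ 6 and |y| = 2 ≥ 1. Reading y takes A from p5 back to p5, so every xyⁱz is accepted.
The DFA has 6 states, so the proof of the pumping lemma guarantees a repeated state among the first 6+1 visited; the segment between the two visits is the pumpable y.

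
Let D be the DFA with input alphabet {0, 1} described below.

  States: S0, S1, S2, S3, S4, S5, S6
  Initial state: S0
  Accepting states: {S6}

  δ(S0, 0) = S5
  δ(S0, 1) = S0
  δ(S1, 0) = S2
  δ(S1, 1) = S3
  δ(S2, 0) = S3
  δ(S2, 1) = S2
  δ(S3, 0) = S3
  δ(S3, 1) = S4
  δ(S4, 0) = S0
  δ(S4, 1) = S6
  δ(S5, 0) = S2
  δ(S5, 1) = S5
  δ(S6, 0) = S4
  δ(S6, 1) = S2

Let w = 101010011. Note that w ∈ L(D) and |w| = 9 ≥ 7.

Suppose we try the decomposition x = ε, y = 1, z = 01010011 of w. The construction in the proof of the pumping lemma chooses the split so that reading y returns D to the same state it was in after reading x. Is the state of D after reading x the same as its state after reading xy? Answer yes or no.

yes

State sequence: S0 -1-> S0

After x (step 0): S0. After xy (step 1): S0.
They match, so y = 1 drives D around a cycle from S0 back to itself; pumping y any number of times keeps D in S0 before reading z, and xyⁱz ∈ L(D) for every i ≥ 0.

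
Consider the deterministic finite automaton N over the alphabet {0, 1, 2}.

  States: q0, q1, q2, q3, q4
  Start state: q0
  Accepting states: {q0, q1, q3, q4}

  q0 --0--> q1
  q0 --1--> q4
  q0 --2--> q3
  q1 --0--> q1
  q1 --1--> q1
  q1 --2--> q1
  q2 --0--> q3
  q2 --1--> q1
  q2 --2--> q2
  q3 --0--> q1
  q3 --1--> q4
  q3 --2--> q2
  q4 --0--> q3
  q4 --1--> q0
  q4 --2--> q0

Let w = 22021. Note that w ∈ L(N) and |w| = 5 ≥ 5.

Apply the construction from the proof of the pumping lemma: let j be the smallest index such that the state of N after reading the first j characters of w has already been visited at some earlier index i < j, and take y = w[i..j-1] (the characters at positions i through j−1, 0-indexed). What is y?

Run of N on w = 2 2 0 2 1:
  step 0: q0  (start)
  step 1: q3  (read 2: q0→q3)
  step 2: q2  (read 2: q3→q2)
  step 3: q3  (read 0: q2→q3)   ← first repeat (q3 seen earlier)
  step 4: q2  (read 2: q3→q2)
  step 5: q1  (read 1: q2→q1)

So i = 1, j = 3, giving x = w[0:1] = 2, y = w[1:3] = 20, z = w[3:5] = 21.
Check: |xy| = 3 ≤ 5 and |y| = 2 ≥ 1. Reading y takes N from q3 back to q3, so every xyⁱz is accepted.
Since N has 5 states, any run of length ≥ 5 visits 5+1 states, so by pigeonhole some state repeats within the first 5 steps — that repeat gives the pumpable loop.

20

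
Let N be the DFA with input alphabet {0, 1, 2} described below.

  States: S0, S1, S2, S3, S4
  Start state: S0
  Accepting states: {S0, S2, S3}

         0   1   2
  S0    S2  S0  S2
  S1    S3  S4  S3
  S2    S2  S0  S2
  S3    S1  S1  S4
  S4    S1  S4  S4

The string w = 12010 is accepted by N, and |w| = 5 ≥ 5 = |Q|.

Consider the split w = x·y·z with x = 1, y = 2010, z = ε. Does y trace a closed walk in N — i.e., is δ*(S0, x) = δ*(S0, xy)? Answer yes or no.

no

Run of N on the first 5 characters of w = 1 2 0 1 0:
  step 0: S0  (start)
  step 1: S0  (read 1: S0→S0)
  step 2: S2  (read 2: S0→S2)
  step 3: S2  (read 0: S2→S2)
  step 4: S0  (read 1: S2→S0)
  step 5: S2  (read 0: S0→S2)

After x (step 1): S0. After xy (step 5): S2.
They differ (S0 ≠ S2), so y is not a cycle from the state after x; this split is not the one the pumping-lemma construction produces, and pumping y need not keep the string in L(N).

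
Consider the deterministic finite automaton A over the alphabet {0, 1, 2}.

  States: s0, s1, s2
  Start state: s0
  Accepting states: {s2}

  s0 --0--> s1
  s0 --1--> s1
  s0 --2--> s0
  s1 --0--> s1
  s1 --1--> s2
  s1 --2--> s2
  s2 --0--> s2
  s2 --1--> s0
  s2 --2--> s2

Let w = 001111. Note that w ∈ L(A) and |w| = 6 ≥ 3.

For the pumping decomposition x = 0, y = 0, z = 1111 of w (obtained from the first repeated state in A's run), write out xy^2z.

0001111

xy^2z = 0·0·0·1111 = 0001111.
Reading y = 0 takes A from s1 back to s1, so after x·y·y the machine is still in s1, and z then leads to the accepting state s2. Hence 0001111 ∈ L(A).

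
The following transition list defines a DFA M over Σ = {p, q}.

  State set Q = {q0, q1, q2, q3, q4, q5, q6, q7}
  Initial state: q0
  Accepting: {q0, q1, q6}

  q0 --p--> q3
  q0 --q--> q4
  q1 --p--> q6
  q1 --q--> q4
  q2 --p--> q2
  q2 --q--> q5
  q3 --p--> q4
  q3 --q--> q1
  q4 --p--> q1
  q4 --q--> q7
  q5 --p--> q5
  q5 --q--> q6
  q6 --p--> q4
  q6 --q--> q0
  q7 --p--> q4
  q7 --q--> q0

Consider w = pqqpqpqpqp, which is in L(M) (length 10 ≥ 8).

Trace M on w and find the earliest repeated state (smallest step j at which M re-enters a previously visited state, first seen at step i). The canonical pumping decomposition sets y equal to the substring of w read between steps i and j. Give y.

State sequence: q0 -p-> q3 -q-> q1 -q-> q4 -p-> q1 -q-> q4 -p-> q1 -q-> q4 -p-> q1 -q-> q4 -p-> q1
First repeat at step 4: q1 was already visited.

So i = 2, j = 4, giving x = w[0:2] = pq, y = w[2:4] = qp, z = w[4:10] = qpqpqp.
Check: |xy| = 4 ≤ 8 and |y| = 2 ≥ 1. Reading y takes M from q1 back to q1, so every xyⁱz is accepted.
Since M has 8 states, any run of length ≥ 8 visits 8+1 states, so by pigeonhole some state repeats within the first 8 steps — that repeat gives the pumpable loop.

qp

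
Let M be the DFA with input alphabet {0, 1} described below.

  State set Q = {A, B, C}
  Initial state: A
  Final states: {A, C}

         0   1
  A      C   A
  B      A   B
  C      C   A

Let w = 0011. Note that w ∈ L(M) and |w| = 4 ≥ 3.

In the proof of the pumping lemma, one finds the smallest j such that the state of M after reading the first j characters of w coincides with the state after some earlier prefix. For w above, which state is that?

C

State sequence: A -0-> C -0-> C -1-> A -1-> A
First repeat at step 2: C was already visited.

The earliest repeat is at step j = 2: M is in C, which it already visited at step i = 1.
Since M has 3 states, any run of length ≥ 3 visits 3+1 states, so by pigeonhole some state repeats within the first 3 steps — that repeat gives the pumpable loop.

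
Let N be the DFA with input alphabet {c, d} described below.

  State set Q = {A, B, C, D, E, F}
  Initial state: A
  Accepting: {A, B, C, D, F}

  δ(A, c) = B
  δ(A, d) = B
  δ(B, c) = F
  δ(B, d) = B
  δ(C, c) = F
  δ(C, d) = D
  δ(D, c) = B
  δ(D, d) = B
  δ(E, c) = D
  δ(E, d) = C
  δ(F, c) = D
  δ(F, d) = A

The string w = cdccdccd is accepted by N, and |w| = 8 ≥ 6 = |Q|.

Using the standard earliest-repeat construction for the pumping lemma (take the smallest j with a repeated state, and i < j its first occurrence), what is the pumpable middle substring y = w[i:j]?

d

State sequence: A -c-> B -d-> B -c-> F -c-> D -d-> B -c-> F -c-> D -d-> B
First repeat at step 2: B was already visited.

So i = 1, j = 2, giving x = w[0:1] = c, y = w[1:2] = d, z = w[2:8] = ccdccd.
Check: |xy| = 2 ≤ 6 and |y| = 1 ≥ 1. Reading y takes N from B back to B, so every xyⁱz is accepted.
Pumping length from the standard proof: p = 6 (the number of states). The repeated state found above gives |xy| = j ≤ 6 and |y| = j − i ≥ 1.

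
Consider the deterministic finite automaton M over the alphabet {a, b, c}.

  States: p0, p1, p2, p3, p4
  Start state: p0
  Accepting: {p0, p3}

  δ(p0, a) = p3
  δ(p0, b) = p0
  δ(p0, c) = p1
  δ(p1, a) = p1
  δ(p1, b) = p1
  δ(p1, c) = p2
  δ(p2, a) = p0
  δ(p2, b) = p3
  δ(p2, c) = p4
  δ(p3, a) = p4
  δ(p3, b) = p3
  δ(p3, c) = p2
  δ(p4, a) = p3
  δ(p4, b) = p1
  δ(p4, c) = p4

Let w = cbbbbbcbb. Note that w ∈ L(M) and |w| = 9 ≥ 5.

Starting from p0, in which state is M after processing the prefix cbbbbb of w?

State sequence: p0 -c-> p1 -b-> p1 -b-> p1 -b-> p1 -b-> p1 -b-> p1

After reading 6 characters, M is in state p1.

p1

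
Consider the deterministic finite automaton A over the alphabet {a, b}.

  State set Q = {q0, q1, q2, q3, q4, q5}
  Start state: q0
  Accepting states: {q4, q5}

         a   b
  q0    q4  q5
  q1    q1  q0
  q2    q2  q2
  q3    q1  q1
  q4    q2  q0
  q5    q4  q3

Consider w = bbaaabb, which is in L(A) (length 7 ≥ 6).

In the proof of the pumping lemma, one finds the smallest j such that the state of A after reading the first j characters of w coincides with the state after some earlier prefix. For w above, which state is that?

q1

State sequence: q0 -b-> q5 -b-> q3 -a-> q1 -a-> q1 -a-> q1 -b-> q0 -b-> q5
First repeat at step 4: q1 was already visited.

The earliest repeat is at step j = 4: A is in q1, which it already visited at step i = 3.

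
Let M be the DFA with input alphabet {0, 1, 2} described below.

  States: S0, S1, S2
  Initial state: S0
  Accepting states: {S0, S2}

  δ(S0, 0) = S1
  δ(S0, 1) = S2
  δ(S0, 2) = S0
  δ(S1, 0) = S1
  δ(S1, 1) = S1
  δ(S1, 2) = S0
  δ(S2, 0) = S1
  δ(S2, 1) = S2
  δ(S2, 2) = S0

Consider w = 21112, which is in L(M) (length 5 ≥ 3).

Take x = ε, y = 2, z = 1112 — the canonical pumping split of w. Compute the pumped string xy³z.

xy^3z = ε·2·2·2·1112 = 2221112.
Reading y = 2 takes M from S0 back to S0, so after x·y·y·y the machine is still in S0, and z then leads to the accepting state S0. Hence 2221112 ∈ L(M).

2221112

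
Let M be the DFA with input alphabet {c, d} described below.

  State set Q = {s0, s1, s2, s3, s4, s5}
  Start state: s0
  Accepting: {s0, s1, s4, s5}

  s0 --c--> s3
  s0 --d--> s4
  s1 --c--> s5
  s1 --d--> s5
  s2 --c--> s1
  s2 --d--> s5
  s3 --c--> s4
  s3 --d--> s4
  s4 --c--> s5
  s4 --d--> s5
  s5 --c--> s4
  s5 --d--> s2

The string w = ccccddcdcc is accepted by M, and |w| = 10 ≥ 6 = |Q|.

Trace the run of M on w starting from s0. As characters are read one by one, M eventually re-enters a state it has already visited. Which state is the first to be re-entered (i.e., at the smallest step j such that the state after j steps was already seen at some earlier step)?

s4

State sequence: s0 -c-> s3 -c-> s4 -c-> s5 -c-> s4 -d-> s5 -d-> s2 -c-> s1 -d-> s5 -c-> s4 -c-> s5
First repeat at step 4: s4 was already visited.

The earliest repeat is at step j = 4: M is in s4, which it already visited at step i = 2.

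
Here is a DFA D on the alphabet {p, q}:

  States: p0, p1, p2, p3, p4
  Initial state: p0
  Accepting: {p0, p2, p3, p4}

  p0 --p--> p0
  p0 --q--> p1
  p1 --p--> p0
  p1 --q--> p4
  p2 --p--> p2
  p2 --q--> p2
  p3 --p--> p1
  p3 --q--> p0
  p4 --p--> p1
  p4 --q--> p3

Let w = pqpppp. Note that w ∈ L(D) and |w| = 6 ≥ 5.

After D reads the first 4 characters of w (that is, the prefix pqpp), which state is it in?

p0

State sequence: p0 -p-> p0 -q-> p1 -p-> p0 -p-> p0

After reading 4 characters, D is in state p0.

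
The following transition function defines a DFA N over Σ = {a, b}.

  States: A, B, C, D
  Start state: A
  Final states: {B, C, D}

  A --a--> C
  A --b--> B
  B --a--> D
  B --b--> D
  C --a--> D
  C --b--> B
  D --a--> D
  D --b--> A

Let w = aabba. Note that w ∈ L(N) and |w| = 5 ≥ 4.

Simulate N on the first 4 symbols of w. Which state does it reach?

B

State sequence: A -a-> C -a-> D -b-> A -b-> B

After reading 4 characters, N is in state B.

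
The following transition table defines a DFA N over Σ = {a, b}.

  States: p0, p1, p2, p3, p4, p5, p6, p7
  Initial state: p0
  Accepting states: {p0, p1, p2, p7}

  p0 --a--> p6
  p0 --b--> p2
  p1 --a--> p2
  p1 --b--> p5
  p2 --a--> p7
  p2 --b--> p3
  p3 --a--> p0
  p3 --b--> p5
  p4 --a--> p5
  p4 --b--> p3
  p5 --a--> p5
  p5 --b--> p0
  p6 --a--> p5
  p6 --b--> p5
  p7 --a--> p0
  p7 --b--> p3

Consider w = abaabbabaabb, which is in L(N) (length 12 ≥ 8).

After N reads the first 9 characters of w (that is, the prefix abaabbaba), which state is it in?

Run of N on the first 9 characters of w = a b a a b b a b a:
  step 0: p0  (start)
  step 1: p6  (read a: p0→p6)
  step 2: p5  (read b: p6→p5)
  step 3: p5  (read a: p5→p5)
  step 4: p5  (read a: p5→p5)
  step 5: p0  (read b: p5→p0)
  step 6: p2  (read b: p0→p2)
  step 7: p7  (read a: p2→p7)
  step 8: p3  (read b: p7→p3)
  step 9: p0  (read a: p3→p0)

After reading 9 characters, N is in state p0.

p0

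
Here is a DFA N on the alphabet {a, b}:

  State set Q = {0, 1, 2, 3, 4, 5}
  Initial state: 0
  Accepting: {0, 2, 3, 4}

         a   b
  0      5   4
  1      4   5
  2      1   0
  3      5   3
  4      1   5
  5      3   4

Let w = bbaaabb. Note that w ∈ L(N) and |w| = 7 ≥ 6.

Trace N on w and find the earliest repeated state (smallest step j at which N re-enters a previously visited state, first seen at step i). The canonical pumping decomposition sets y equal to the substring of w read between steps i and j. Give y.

aa

Run of N on w = b b a a a b b:
  step 0: 0  (start)
  step 1: 4  (read b: 0→4)
  step 2: 5  (read b: 4→5)
  step 3: 3  (read a: 5→3)
  step 4: 5  (read a: 3→5)   ← first repeat (5 seen earlier)
  step 5: 3  (read a: 5→3)
  step 6: 3  (read b: 3→3)
  step 7: 3  (read b: 3→3)

So i = 2, j = 4, giving x = w[0:2] = bb, y = w[2:4] = aa, z = w[4:7] = abb.
Check: |xy| = 4 ≤ 6 and |y| = 2 ≥ 1. Reading y takes N from 5 back to 5, so every xyⁱz is accepted.
The DFA has 6 states, so the proof of the pumping lemma guarantees a repeated state among the first 6+1 visited; the segment between the two visits is the pumpable y.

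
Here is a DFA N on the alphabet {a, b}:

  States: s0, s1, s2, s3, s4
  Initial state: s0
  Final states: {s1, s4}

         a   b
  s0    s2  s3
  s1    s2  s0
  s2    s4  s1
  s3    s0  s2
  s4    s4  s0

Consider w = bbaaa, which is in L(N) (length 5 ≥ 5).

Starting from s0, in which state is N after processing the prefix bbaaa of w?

State sequence: s0 -b-> s3 -b-> s2 -a-> s4 -a-> s4 -a-> s4

After reading 5 characters, N is in state s4.

s4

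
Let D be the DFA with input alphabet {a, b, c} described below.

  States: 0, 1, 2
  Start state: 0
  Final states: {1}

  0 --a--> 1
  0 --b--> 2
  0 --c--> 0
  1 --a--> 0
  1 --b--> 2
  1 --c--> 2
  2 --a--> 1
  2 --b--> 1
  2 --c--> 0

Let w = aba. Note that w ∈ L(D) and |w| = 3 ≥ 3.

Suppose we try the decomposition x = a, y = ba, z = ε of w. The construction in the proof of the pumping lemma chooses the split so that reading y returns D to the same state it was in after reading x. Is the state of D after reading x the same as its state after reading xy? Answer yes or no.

yes

Run of D on the first 3 characters of w = a b a:
  step 0: 0  (start)
  step 1: 1  (read a: 0→1)
  step 2: 2  (read b: 1→2)
  step 3: 1  (read a: 2→1)

After x (step 1): 1. After xy (step 3): 1.
They match, so y = ba drives D around a cycle from 1 back to itself; pumping y any number of times keeps D in 1 before reading z, and xyⁱz ∈ L(D) for every i ≥ 0.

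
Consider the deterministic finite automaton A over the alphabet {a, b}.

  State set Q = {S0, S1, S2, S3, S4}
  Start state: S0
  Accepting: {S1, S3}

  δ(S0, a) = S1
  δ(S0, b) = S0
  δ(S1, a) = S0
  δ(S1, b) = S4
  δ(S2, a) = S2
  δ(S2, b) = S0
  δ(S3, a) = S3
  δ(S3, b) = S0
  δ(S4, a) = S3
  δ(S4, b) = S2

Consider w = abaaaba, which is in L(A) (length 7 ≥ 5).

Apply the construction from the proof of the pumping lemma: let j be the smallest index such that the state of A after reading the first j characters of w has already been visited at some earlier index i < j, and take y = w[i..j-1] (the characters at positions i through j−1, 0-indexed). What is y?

a

State sequence: S0 -a-> S1 -b-> S4 -a-> S3 -a-> S3 -a-> S3 -b-> S0 -a-> S1
First repeat at step 4: S3 was already visited.

So i = 3, j = 4, giving x = w[0:3] = aba, y = w[3:4] = a, z = w[4:7] = aba.
Check: |xy| = 4 ≤ 5 and |y| = 1 ≥ 1. Reading y takes A from S3 back to S3, so every xyⁱz is accepted.
Since A has 5 states, any run of length ≥ 5 visits 5+1 states, so by pigeonhole some state repeats within the first 5 steps — that repeat gives the pumpable loop.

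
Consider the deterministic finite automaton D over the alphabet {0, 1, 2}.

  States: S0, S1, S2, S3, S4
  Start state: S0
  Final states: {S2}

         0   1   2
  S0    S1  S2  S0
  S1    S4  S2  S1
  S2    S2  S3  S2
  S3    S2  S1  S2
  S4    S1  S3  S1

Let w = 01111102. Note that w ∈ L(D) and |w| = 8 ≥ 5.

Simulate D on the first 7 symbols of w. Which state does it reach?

S2

State sequence: S0 -0-> S1 -1-> S2 -1-> S3 -1-> S1 -1-> S2 -1-> S3 -0-> S2

After reading 7 characters, D is in state S2.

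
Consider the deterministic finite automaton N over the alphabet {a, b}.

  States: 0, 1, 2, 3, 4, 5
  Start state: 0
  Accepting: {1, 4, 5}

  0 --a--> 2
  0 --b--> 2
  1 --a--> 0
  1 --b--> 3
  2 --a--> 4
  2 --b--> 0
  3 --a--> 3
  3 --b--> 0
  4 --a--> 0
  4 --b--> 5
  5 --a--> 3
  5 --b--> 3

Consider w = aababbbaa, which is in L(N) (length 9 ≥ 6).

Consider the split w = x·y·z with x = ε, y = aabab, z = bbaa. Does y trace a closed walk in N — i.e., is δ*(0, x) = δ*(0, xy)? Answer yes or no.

yes

State sequence: 0 -a-> 2 -a-> 4 -b-> 5 -a-> 3 -b-> 0

After x (step 0): 0. After xy (step 5): 0.
They match, so y = aabab drives N around a cycle from 0 back to itself; pumping y any number of times keeps N in 0 before reading z, and xyⁱz ∈ L(N) for every i ≥ 0.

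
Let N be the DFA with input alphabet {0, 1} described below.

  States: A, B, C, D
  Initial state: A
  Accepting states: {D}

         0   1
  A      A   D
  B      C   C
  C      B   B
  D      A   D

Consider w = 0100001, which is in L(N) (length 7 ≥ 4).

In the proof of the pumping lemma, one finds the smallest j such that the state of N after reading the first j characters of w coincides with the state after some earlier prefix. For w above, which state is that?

State sequence: A -0-> A -1-> D -0-> A -0-> A -0-> A -0-> A -1-> D
First repeat at step 1: A was already visited.

The earliest repeat is at step j = 1: N is in A, which it already visited at step i = 0.
The DFA has 4 states, so the proof of the pumping lemma guarantees a repeated state among the first 4+1 visited; the segment between the two visits is the pumpable y.

A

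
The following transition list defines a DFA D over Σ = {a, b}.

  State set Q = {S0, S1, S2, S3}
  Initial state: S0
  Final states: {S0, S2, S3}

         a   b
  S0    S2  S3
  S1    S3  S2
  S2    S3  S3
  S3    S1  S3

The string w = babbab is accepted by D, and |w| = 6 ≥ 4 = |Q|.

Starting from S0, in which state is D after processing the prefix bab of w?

S2

State sequence: S0 -b-> S3 -a-> S1 -b-> S2

After reading 3 characters, D is in state S2.
(This kind of state-tracing is the core of the pumping-lemma construction: with 4 states, pigeonhole forces a repeat within the first 4 steps.)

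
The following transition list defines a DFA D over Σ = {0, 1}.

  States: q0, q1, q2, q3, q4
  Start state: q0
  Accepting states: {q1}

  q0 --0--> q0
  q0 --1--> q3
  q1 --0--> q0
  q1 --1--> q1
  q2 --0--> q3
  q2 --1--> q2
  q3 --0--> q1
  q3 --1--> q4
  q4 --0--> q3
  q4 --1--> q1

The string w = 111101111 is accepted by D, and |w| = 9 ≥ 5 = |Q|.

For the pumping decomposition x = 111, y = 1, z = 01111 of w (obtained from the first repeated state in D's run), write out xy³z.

xy^3z = 111·1·1·1·01111 = 11111101111.
Reading y = 1 takes D from q1 back to q1, so after x·y·y·y the machine is still in q1, and z then leads to the accepting state q1. Hence 11111101111 ∈ L(D).

11111101111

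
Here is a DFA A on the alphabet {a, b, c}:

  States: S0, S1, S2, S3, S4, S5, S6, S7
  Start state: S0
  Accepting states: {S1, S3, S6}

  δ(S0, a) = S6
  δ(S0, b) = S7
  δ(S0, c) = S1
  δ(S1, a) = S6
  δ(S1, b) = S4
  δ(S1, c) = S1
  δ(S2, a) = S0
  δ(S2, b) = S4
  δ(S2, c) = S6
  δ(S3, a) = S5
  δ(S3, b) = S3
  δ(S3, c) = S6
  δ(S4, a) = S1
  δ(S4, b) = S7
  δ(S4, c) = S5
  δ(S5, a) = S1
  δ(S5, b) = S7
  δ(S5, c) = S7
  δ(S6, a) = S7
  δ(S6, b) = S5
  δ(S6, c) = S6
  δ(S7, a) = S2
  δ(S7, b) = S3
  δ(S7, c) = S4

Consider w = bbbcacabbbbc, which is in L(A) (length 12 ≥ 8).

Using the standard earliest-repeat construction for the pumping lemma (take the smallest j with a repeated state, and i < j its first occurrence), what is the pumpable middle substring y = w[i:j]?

b

State sequence: S0 -b-> S7 -b-> S3 -b-> S3 -c-> S6 -a-> S7 -c-> S4 -a-> S1 -b-> S4 -b-> S7 -b-> S3 -b-> S3 -c-> S6
First repeat at step 3: S3 was already visited.

So i = 2, j = 3, giving x = w[0:2] = bb, y = w[2:3] = b, z = w[3:12] = cacabbbbc.
Check: |xy| = 3 ≤ 8 and |y| = 1 ≥ 1. Reading y takes A from S3 back to S3, so every xyⁱz is accepted.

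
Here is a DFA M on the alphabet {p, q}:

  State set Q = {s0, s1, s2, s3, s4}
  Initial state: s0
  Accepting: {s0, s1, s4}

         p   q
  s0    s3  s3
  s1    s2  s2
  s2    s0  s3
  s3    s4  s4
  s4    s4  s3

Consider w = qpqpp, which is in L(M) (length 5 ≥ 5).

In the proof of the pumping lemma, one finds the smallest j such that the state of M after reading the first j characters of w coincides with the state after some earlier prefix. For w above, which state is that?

Run of M on w = q p q p p:
  step 0: s0  (start)
  step 1: s3  (read q: s0→s3)
  step 2: s4  (read p: s3→s4)
  step 3: s3  (read q: s4→s3)   ← first repeat (s3 seen earlier)
  step 4: s4  (read p: s3→s4)
  step 5: s4  (read p: s4→s4)

The earliest repeat is at step j = 3: M is in s3, which it already visited at step i = 1.

s3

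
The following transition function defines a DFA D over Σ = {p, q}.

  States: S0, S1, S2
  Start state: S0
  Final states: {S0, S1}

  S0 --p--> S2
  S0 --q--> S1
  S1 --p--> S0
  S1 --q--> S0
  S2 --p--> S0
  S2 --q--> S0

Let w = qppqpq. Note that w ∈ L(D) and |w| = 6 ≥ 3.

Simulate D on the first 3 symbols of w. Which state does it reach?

State sequence: S0 -q-> S1 -p-> S0 -p-> S2

After reading 3 characters, D is in state S2.

S2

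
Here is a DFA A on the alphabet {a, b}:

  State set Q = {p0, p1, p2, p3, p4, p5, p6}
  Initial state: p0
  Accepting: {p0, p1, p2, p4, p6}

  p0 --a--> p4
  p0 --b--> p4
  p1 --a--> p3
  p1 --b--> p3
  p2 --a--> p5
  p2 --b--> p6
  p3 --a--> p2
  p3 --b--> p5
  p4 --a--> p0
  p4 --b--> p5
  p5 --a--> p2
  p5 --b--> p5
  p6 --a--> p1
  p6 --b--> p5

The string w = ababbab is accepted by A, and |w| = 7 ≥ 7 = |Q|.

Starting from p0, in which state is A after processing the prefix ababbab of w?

State sequence: p0 -a-> p4 -b-> p5 -a-> p2 -b-> p6 -b-> p5 -a-> p2 -b-> p6

After reading 7 characters, A is in state p6.

p6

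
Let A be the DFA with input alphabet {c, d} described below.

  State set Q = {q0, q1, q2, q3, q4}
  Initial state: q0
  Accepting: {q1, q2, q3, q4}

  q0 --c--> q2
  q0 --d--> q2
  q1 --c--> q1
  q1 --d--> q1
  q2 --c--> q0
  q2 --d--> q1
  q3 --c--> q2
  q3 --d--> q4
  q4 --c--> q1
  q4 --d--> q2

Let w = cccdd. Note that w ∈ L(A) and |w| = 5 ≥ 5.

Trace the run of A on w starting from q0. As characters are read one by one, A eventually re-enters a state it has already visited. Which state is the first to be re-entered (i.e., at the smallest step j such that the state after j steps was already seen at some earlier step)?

q0

Run of A on w = c c c d d:
  step 0: q0  (start)
  step 1: q2  (read c: q0→q2)
  step 2: q0  (read c: q2→q0)   ← first repeat (q0 seen earlier)
  step 3: q2  (read c: q0→q2)
  step 4: q1  (read d: q2→q1)
  step 5: q1  (read d: q1→q1)

The earliest repeat is at step j = 2: A is in q0, which it already visited at step i = 0.
The DFA has 5 states, so the proof of the pumping lemma guarantees a repeated state among the first 5+1 visited; the segment between the two visits is the pumpable y.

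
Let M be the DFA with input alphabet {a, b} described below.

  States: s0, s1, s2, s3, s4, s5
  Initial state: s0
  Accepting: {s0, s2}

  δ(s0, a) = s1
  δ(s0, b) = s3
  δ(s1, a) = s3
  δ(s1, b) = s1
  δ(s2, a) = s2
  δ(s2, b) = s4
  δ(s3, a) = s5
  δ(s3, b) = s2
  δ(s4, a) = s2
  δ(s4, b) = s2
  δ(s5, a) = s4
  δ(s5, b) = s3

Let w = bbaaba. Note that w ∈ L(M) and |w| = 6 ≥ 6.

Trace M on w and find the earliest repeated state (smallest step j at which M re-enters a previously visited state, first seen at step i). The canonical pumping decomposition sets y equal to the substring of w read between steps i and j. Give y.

State sequence: s0 -b-> s3 -b-> s2 -a-> s2 -a-> s2 -b-> s4 -a-> s2
First repeat at step 3: s2 was already visited.

So i = 2, j = 3, giving x = w[0:2] = bb, y = w[2:3] = a, z = w[3:6] = aba.
Check: |xy| = 3 ≤ 6 and |y| = 1 ≥ 1. Reading y takes M from s2 back to s2, so every xyⁱz is accepted.

a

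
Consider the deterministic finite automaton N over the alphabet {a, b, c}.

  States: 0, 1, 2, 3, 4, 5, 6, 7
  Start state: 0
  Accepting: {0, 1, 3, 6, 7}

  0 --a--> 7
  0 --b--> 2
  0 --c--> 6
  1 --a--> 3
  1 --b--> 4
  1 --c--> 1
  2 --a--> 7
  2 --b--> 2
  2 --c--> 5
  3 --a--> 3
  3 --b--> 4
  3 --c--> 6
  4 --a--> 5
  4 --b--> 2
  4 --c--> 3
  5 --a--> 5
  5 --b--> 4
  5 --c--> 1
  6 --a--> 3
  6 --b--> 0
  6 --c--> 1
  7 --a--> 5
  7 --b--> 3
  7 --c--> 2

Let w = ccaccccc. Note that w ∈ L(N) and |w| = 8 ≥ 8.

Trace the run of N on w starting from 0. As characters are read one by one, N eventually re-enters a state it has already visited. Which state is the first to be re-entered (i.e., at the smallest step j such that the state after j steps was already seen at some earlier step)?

6

State sequence: 0 -c-> 6 -c-> 1 -a-> 3 -c-> 6 -c-> 1 -c-> 1 -c-> 1 -c-> 1
First repeat at step 4: 6 was already visited.

The earliest repeat is at step j = 4: N is in 6, which it already visited at step i = 1.
The DFA has 8 states, so the proof of the pumping lemma guarantees a repeated state among the first 8+1 visited; the segment between the two visits is the pumpable y.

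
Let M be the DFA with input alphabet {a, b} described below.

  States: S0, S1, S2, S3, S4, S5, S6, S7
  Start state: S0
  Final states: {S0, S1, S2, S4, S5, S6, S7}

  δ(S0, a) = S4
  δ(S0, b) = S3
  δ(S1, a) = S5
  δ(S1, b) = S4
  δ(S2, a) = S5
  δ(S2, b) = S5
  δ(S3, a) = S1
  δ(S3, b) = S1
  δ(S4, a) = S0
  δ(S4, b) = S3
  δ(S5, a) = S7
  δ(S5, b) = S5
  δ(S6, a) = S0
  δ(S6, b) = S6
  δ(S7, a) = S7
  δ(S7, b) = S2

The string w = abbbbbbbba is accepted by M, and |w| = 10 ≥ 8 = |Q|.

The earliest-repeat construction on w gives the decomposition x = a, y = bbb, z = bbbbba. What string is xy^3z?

abbbbbbbbbbbbbba

xy^3z = a·bbb·bbb·bbb·bbbbba = abbbbbbbbbbbbbba.
Reading y = bbb takes M from S4 back to S4, so after x·y·y·y the machine is still in S4, and z then leads to the accepting state S5. Hence abbbbbbbbbbbbbba ∈ L(M).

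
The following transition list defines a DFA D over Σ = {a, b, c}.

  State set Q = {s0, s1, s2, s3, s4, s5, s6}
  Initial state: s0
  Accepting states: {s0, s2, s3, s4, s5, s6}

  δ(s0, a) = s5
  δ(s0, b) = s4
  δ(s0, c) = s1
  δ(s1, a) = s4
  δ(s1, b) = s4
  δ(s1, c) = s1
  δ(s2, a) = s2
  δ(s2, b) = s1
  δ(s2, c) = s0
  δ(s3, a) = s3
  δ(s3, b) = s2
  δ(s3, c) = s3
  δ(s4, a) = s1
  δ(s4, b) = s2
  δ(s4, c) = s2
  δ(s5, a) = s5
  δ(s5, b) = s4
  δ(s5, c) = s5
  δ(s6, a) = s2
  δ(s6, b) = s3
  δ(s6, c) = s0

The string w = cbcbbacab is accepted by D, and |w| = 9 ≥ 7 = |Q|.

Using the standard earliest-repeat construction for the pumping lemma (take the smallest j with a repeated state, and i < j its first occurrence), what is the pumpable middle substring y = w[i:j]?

Run of D on w = c b c b b a c a b:
  step 0: s0  (start)
  step 1: s1  (read c: s0→s1)
  step 2: s4  (read b: s1→s4)
  step 3: s2  (read c: s4→s2)
  step 4: s1  (read b: s2→s1)   ← first repeat (s1 seen earlier)
  step 5: s4  (read b: s1→s4)
  step 6: s1  (read a: s4→s1)
  step 7: s1  (read c: s1→s1)
  step 8: s4  (read a: s1→s4)
  step 9: s2  (read b: s4→s2)

So i = 1, j = 4, giving x = w[0:1] = c, y = w[1:4] = bcb, z = w[4:9] = bacab.
Check: |xy| = 4 ≤ 7 and |y| = 3 ≥ 1. Reading y takes D from s1 back to s1, so every xyⁱz is accepted.

bcb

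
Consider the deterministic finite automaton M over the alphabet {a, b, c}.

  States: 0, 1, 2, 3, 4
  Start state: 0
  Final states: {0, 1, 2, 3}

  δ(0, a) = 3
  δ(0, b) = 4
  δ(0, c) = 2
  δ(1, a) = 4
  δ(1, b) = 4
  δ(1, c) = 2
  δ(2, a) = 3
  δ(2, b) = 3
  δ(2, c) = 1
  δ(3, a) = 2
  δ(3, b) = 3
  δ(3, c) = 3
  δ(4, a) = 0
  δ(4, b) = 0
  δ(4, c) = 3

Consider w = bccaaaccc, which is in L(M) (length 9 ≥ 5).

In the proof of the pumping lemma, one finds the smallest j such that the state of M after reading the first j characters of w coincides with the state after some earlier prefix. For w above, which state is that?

Run of M on w = b c c a a a c c c:
  step 0: 0  (start)
  step 1: 4  (read b: 0→4)
  step 2: 3  (read c: 4→3)
  step 3: 3  (read c: 3→3)   ← first repeat (3 seen earlier)
  step 4: 2  (read a: 3→2)
  step 5: 3  (read a: 2→3)
  step 6: 2  (read a: 3→2)
  step 7: 1  (read c: 2→1)
  step 8: 2  (read c: 1→2)
  step 9: 1  (read c: 2→1)

The earliest repeat is at step j = 3: M is in 3, which it already visited at step i = 2.
The DFA has 5 states, so the proof of the pumping lemma guarantees a repeated state among the first 5+1 visited; the segment between the two visits is the pumpable y.

3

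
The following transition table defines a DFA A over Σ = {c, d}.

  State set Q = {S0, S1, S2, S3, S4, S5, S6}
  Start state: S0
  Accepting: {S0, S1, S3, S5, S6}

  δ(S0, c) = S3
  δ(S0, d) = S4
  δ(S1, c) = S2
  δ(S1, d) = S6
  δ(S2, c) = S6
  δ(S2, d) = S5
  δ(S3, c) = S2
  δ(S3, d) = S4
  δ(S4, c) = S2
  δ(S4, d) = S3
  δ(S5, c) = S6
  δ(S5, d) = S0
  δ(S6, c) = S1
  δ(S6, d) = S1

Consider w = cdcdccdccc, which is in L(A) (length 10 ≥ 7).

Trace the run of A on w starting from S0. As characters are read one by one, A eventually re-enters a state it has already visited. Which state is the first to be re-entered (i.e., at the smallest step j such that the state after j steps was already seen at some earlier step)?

S6

Run of A on w = c d c d c c d c c c:
  step 0: S0  (start)
  step 1: S3  (read c: S0→S3)
  step 2: S4  (read d: S3→S4)
  step 3: S2  (read c: S4→S2)
  step 4: S5  (read d: S2→S5)
  step 5: S6  (read c: S5→S6)
  step 6: S1  (read c: S6→S1)
  step 7: S6  (read d: S1→S6)   ← first repeat (S6 seen earlier)
  step 8: S1  (read c: S6→S1)
  step 9: S2  (read c: S1→S2)
  step 10: S6  (read c: S2→S6)

The earliest repeat is at step j = 7: A is in S6, which it already visited at step i = 5.
Since A has 7 states, any run of length ≥ 7 visits 7+1 states, so by pigeonhole some state repeats within the first 7 steps — that repeat gives the pumpable loop.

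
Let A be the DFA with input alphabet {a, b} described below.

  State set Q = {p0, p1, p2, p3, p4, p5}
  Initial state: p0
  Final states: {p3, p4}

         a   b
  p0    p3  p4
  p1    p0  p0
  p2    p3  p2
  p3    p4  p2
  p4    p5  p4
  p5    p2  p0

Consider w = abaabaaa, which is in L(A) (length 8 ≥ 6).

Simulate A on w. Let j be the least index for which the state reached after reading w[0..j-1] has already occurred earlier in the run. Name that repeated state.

p3

Run of A on w = a b a a b a a a:
  step 0: p0  (start)
  step 1: p3  (read a: p0→p3)
  step 2: p2  (read b: p3→p2)
  step 3: p3  (read a: p2→p3)   ← first repeat (p3 seen earlier)
  step 4: p4  (read a: p3→p4)
  step 5: p4  (read b: p4→p4)
  step 6: p5  (read a: p4→p5)
  step 7: p2  (read a: p5→p2)
  step 8: p3  (read a: p2→p3)

The earliest repeat is at step j = 3: A is in p3, which it already visited at step i = 1.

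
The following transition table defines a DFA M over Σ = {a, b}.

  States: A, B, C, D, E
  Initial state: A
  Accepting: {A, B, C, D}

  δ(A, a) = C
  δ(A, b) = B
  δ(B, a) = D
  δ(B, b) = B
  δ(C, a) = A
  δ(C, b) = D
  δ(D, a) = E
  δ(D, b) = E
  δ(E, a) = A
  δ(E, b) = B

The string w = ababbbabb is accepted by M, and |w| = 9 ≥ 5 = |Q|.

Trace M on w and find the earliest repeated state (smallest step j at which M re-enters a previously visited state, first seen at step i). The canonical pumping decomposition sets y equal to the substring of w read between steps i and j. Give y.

Run of M on w = a b a b b b a b b:
  step 0: A  (start)
  step 1: C  (read a: A→C)
  step 2: D  (read b: C→D)
  step 3: E  (read a: D→E)
  step 4: B  (read b: E→B)
  step 5: B  (read b: B→B)   ← first repeat (B seen earlier)
  step 6: B  (read b: B→B)
  step 7: D  (read a: B→D)
  step 8: E  (read b: D→E)
  step 9: B  (read b: E→B)

So i = 4, j = 5, giving x = w[0:4] = abab, y = w[4:5] = b, z = w[5:9] = babb.
Check: |xy| = 5 ≤ 5 and |y| = 1 ≥ 1. Reading y takes M from B back to B, so every xyⁱz is accepted.
The DFA has 5 states, so the proof of the pumping lemma guarantees a repeated state among the first 5+1 visited; the segment between the two visits is the pumpable y.

b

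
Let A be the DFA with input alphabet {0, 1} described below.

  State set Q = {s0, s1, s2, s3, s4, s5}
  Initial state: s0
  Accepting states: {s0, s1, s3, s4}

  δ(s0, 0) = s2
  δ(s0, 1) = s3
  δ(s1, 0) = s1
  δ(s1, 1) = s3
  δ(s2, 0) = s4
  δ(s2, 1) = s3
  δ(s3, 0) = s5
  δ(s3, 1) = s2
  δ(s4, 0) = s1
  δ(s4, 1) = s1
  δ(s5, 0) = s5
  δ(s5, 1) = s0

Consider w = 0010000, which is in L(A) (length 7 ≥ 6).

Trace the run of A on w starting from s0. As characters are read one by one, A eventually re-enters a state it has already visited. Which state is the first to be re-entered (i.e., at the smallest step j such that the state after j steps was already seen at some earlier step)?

s1

State sequence: s0 -0-> s2 -0-> s4 -1-> s1 -0-> s1 -0-> s1 -0-> s1 -0-> s1
First repeat at step 4: s1 was already visited.

The earliest repeat is at step j = 4: A is in s1, which it already visited at step i = 3.
Pumping length from the standard proof: p = 6 (the number of states). The repeated state found above gives |xy| = j ≤ 6 and |y| = j − i ≥ 1.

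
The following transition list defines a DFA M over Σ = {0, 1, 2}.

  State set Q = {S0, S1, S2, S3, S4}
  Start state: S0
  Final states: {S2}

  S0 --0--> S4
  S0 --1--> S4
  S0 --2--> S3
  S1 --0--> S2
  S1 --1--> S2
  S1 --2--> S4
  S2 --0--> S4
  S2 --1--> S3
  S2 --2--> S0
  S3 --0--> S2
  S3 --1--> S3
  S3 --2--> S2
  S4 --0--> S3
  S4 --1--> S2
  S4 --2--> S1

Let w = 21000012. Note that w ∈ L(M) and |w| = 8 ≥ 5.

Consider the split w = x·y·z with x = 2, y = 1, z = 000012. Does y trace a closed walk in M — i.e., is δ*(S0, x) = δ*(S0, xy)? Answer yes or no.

State sequence: S0 -2-> S3 -1-> S3

After x (step 1): S3. After xy (step 2): S3.
They match, so y = 1 drives M around a cycle from S3 back to itself; pumping y any number of times keeps M in S3 before reading z, and xyⁱz ∈ L(M) for every i ≥ 0.

yes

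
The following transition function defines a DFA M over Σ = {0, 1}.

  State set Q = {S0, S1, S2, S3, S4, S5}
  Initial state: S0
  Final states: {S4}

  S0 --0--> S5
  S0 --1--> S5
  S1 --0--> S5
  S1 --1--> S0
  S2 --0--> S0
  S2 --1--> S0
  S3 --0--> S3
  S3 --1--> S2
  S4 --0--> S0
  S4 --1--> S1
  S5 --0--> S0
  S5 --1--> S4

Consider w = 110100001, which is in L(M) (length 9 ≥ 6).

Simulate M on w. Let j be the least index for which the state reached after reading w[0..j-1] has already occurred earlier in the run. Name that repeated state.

Run of M on w = 1 1 0 1 0 0 0 0 1:
  step 0: S0  (start)
  step 1: S5  (read 1: S0→S5)
  step 2: S4  (read 1: S5→S4)
  step 3: S0  (read 0: S4→S0)   ← first repeat (S0 seen earlier)
  step 4: S5  (read 1: S0→S5)
  step 5: S0  (read 0: S5→S0)
  step 6: S5  (read 0: S0→S5)
  step 7: S0  (read 0: S5→S0)
  step 8: S5  (read 0: S0→S5)
  step 9: S4  (read 1: S5→S4)

The earliest repeat is at step j = 3: M is in S0, which it already visited at step i = 0.
Pumping length from the standard proof: p = 6 (the number of states). The repeated state found above gives |xy| = j ≤ 6 and |y| = j − i ≥ 1.

S0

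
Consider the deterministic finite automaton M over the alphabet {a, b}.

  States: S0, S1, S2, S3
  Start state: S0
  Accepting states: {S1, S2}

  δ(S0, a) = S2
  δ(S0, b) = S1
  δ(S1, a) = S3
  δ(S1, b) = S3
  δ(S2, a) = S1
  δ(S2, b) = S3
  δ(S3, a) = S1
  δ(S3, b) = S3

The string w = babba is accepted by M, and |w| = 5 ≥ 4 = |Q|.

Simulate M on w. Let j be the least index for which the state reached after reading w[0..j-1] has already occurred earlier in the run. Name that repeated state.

S3

Run of M on w = b a b b a:
  step 0: S0  (start)
  step 1: S1  (read b: S0→S1)
  step 2: S3  (read a: S1→S3)
  step 3: S3  (read b: S3→S3)   ← first repeat (S3 seen earlier)
  step 4: S3  (read b: S3→S3)
  step 5: S1  (read a: S3→S1)

The earliest repeat is at step j = 3: M is in S3, which it already visited at step i = 2.
Since M has 4 states, any run of length ≥ 4 visits 4+1 states, so by pigeonhole some state repeats within the first 4 steps — that repeat gives the pumpable loop.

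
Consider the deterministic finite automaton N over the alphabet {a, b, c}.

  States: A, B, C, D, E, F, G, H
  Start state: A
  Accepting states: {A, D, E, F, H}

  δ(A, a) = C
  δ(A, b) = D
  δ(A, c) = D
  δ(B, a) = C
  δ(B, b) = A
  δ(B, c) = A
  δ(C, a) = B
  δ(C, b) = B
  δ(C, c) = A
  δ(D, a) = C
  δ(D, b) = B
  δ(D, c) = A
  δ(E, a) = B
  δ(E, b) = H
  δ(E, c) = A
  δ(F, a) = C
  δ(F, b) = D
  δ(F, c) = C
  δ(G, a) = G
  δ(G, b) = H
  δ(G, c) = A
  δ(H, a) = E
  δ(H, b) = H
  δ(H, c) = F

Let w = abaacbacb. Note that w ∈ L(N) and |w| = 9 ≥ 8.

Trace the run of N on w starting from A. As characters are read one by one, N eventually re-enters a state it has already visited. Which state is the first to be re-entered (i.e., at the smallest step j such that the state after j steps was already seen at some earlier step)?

C

Run of N on w = a b a a c b a c b:
  step 0: A  (start)
  step 1: C  (read a: A→C)
  step 2: B  (read b: C→B)
  step 3: C  (read a: B→C)   ← first repeat (C seen earlier)
  step 4: B  (read a: C→B)
  step 5: A  (read c: B→A)
  step 6: D  (read b: A→D)
  step 7: C  (read a: D→C)
  step 8: A  (read c: C→A)
  step 9: D  (read b: A→D)

The earliest repeat is at step j = 3: N is in C, which it already visited at step i = 1.
With |Q| = 8, pigeonhole forces a state repeat no later than step 8; the substring read between the first and second visits to that state can be pumped.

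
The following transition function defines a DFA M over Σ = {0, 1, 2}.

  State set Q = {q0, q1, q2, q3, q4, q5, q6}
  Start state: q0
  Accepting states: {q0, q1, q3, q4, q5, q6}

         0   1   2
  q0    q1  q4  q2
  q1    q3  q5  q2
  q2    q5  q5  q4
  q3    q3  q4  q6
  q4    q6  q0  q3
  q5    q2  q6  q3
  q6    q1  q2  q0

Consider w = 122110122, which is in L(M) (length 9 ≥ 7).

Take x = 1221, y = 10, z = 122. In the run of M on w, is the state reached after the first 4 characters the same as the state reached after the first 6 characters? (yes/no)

State sequence: q0 -1-> q4 -2-> q3 -2-> q6 -1-> q2 -1-> q5 -0-> q2

After x (step 4): q2. After xy (step 6): q2.
They match, so y = 10 drives M around a cycle from q2 back to itself; pumping y any number of times keeps M in q2 before reading z, and xyⁱz ∈ L(M) for every i ≥ 0.

yes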